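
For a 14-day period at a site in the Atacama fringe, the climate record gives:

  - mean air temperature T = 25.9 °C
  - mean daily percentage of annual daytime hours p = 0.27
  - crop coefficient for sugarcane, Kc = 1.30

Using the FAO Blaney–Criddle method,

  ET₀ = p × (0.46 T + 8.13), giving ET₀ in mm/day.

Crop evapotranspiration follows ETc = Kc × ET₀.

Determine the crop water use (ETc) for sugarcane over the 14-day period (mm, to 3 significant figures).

98.5 mm

ET₀ = 0.27 × (0.46 × 25.9 + 8.13) = 0.27 × 20.044 = 5.4119 mm/d
ETc = Kc × ET₀ = 1.30 × 5.4119 = 7.0355 mm/d
Over 14 days: 7.0355 × 14 = 98.497 mm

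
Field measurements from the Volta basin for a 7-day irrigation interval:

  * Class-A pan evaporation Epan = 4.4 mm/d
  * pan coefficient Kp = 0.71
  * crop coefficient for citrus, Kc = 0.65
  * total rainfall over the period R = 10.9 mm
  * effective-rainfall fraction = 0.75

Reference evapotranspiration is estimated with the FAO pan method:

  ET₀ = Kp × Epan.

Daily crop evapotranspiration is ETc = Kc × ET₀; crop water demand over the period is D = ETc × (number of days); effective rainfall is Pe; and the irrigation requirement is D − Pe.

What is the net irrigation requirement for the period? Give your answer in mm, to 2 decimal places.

6.04 mm

ET₀ = 0.71 × 4.4 = 3.1240 mm/d
ETc = Kc × ET₀ = 0.65 × 3.1240 = 2.0306 mm/d
Crop demand D = ETc × 7 d = 2.0306 × 7 = 14.214 mm
Pe = 0.75 × 10.9 = 8.175 mm
D − Pe = 14.214 − 8.175 = 6.039 mm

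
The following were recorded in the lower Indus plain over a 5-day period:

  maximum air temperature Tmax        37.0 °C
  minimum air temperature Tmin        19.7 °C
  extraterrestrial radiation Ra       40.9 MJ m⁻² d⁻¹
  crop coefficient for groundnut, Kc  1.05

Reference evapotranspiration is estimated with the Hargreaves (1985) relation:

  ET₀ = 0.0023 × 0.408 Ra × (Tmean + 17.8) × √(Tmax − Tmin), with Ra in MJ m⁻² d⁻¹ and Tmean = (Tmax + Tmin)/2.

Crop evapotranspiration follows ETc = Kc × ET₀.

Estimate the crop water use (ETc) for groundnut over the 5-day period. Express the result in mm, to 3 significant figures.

Tmean = (37.0 + 19.7)/2 = 28.35 °C
0.408 Ra = 0.408 × 40.9 = 16.6872 mm/d equivalent
ET₀ = 0.0023 × 16.6872 × (28.35 + 17.8) × √17.3 = 0.0023 × 16.6872 × 46.15 × 4.1593 = 7.3672 mm/d
ETc = Kc × ET₀ = 1.05 × 7.3672 = 7.7356 mm/d
Over 5 days: 7.7356 × 5 = 38.678 mm

38.7 mm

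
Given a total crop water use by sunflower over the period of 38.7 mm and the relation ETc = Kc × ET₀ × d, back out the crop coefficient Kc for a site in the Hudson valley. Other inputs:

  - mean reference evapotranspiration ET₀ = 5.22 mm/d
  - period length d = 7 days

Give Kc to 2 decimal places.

ETc = Kc × ET₀ × d  ⇒  Kc = ETc / (ET₀ × d)
Kc = 38.7 / (5.22 × 7) = 38.7 / 36.54 = 1.0591

1.06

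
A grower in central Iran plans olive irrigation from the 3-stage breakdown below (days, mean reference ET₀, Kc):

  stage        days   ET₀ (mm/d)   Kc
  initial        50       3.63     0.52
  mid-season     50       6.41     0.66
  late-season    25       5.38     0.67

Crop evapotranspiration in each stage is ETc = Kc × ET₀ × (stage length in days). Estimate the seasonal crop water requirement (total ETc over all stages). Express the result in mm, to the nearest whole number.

396 mm

initial: 0.52 × 3.63 × 50 = 94.38 mm
mid-season: 0.66 × 6.41 × 50 = 211.53 mm
late-season: 0.67 × 5.38 × 25 = 90.12 mm
Seasonal total = 396.03 mm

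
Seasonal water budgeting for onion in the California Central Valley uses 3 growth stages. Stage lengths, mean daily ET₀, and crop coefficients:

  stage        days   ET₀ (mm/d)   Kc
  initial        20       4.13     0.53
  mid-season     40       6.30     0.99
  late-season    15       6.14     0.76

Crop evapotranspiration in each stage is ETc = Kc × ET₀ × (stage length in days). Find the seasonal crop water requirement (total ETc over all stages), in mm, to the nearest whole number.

initial: 0.53 × 4.13 × 20 = 43.78 mm
mid-season: 0.99 × 6.30 × 40 = 249.48 mm
late-season: 0.76 × 6.14 × 15 = 70.00 mm
Seasonal total = 363.26 mm

363 mm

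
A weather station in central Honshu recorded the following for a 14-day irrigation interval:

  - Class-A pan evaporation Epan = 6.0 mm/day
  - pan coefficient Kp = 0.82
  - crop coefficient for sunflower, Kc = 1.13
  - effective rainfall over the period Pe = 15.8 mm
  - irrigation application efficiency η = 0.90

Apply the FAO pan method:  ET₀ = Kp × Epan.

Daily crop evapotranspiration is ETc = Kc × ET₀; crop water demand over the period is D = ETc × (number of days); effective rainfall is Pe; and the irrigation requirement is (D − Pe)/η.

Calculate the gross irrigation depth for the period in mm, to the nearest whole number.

ET₀ = 0.82 × 6.0 = 4.9200 mm/d
ETc = Kc × ET₀ = 1.13 × 4.9200 = 5.5596 mm/d
Crop demand D = ETc × 14 d = 5.5596 × 14 = 77.834 mm
D − Pe = 77.834 − 15.8 = 62.034 mm
Gross irrigation = 62.034 / 0.90 = 68.927 mm

69 mm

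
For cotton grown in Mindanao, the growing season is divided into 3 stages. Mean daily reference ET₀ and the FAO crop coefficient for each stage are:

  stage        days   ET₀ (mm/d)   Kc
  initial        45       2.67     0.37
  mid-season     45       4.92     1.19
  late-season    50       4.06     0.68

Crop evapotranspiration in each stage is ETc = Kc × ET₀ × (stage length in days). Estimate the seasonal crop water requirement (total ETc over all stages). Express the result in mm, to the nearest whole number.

446 mm

initial: 0.37 × 2.67 × 45 = 44.46 mm
mid-season: 1.19 × 4.92 × 45 = 263.47 mm
late-season: 0.68 × 4.06 × 50 = 138.04 mm
Seasonal total = 445.97 mm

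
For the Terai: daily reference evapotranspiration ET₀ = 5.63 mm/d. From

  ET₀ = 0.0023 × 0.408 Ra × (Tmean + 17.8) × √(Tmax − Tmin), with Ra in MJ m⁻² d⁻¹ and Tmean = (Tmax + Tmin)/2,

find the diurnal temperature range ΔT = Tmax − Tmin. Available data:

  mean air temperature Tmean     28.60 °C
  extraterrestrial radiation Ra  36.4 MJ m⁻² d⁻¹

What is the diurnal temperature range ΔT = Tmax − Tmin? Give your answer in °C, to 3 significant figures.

12.6 °C

√ΔT = ET₀ / [0.0023 × 0.408 × Ra × (Tmean+17.8)] = 5.63 / (0.0023 × 14.8512 × 46.40) = 3.5522
ΔT = 3.5522² = 12.618 °C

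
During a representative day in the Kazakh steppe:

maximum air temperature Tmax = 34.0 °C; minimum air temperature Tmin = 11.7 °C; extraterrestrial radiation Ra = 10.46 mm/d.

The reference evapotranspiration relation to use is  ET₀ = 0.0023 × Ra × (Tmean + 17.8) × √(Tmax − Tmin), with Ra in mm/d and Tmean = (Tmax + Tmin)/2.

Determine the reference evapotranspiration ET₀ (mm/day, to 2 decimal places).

4.62 mm/day

Tmean = (34.0 + 11.7)/2 = 22.85 °C
ET₀ = 0.0023 × 10.46 × (22.85 + 17.8) × √22.3 = 0.0023 × 10.46 × 40.65 × 4.7223 = 4.6182 mm/d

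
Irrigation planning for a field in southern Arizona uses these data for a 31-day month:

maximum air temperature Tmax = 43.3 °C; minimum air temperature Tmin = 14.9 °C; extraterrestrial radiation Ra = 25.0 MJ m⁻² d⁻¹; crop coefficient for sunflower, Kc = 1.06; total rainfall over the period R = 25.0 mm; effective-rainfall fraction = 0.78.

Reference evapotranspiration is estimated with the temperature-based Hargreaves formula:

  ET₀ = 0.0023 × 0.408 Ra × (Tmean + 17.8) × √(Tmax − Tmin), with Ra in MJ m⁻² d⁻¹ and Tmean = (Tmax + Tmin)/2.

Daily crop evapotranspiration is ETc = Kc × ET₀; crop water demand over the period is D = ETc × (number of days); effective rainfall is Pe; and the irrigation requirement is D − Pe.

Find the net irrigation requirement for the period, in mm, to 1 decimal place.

Tmean = (43.3 + 14.9)/2 = 29.10 °C
0.408 Ra = 0.408 × 25.0 = 10.2000 mm/d equivalent
ET₀ = 0.0023 × 10.2000 × (29.10 + 17.8) × √28.4 = 0.0023 × 10.2000 × 46.90 × 5.3292 = 5.8636 mm/d
ETc = Kc × ET₀ = 1.06 × 5.8636 = 6.2154 mm/d
Crop demand D = ETc × 31 d = 6.2154 × 31 = 192.677 mm
Pe = 0.78 × 25.0 = 19.500 mm
D − Pe = 192.677 − 19.500 = 173.177 mm

173.2 mm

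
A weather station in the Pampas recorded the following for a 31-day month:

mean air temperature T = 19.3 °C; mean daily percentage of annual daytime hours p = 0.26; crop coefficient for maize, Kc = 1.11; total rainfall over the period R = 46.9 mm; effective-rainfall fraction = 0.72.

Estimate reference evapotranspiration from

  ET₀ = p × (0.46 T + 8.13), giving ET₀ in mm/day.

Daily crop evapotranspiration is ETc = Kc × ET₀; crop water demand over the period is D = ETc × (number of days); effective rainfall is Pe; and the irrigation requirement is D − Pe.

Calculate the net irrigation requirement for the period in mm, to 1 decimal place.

ET₀ = 0.26 × (0.46 × 19.3 + 8.13) = 0.26 × 17.008 = 4.4221 mm/d
ETc = Kc × ET₀ = 1.11 × 4.4221 = 4.9085 mm/d
Crop demand D = ETc × 31 d = 4.9085 × 31 = 152.164 mm
Pe = 0.72 × 46.9 = 33.768 mm
D − Pe = 152.164 − 33.768 = 118.396 mm

118.4 mm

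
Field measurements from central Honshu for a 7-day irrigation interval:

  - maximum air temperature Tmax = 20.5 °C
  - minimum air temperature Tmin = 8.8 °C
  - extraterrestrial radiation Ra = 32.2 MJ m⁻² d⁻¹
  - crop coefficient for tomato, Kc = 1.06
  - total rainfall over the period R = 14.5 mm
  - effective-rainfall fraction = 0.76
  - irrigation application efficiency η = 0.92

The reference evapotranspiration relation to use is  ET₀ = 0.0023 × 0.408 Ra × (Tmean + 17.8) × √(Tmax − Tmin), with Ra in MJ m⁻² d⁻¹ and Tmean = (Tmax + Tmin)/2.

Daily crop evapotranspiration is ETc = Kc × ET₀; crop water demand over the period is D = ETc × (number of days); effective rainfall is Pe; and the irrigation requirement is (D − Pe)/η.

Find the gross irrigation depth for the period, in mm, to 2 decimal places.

Tmean = (20.5 + 8.8)/2 = 14.65 °C
0.408 Ra = 0.408 × 32.2 = 13.1376 mm/d equivalent
ET₀ = 0.0023 × 13.1376 × (14.65 + 17.8) × √11.7 = 0.0023 × 13.1376 × 32.45 × 3.4205 = 3.3539 mm/d
ETc = Kc × ET₀ = 1.06 × 3.3539 = 3.5551 mm/d
Crop demand D = ETc × 7 d = 3.5551 × 7 = 24.886 mm
Pe = 0.76 × 14.5 = 11.020 mm
D − Pe = 24.886 − 11.020 = 13.866 mm
Gross irrigation = 13.866 / 0.92 = 15.072 mm

15.07 mm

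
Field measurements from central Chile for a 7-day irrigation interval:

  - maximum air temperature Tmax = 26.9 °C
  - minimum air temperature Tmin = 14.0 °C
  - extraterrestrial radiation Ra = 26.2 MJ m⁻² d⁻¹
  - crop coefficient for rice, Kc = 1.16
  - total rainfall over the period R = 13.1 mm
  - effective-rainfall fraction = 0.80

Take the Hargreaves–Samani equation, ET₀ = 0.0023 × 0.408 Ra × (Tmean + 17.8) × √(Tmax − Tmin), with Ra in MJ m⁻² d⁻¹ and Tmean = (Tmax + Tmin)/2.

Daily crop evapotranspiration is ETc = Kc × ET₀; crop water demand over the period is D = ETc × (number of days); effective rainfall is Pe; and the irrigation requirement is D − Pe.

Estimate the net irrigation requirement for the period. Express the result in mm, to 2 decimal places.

16.95 mm

Tmean = (26.9 + 14.0)/2 = 20.45 °C
0.408 Ra = 0.408 × 26.2 = 10.6896 mm/d equivalent
ET₀ = 0.0023 × 10.6896 × (20.45 + 17.8) × √12.9 = 0.0023 × 10.6896 × 38.25 × 3.5917 = 3.3777 mm/d
ETc = Kc × ET₀ = 1.16 × 3.3777 = 3.9181 mm/d
Crop demand D = ETc × 7 d = 3.9181 × 7 = 27.427 mm
Pe = 0.80 × 13.1 = 10.480 mm
D − Pe = 27.427 − 10.480 = 16.947 mm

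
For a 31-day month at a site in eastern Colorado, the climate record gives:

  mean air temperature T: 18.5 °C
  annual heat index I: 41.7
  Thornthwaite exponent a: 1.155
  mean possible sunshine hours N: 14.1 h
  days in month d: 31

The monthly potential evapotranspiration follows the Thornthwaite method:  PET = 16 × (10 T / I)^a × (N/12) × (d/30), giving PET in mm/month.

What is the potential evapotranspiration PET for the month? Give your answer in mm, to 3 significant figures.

10T/I = 10 × 18.5 / 41.7 = 4.4365
(10T/I)^a = 4.4365^1.155 = 5.5890
Uncorrected PET = 16 × 5.5890 = 89.424 mm
Correction = (N/12)(d/30) = (14.1/12)(31/30) = 1.2142
PET = 89.424 × 1.2142 = 108.579 mm/month

109 mm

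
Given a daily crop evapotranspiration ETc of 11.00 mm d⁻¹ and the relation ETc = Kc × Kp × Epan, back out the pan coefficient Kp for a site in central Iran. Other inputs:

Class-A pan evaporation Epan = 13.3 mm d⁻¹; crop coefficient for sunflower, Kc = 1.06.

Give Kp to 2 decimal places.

ETc = Kc × Kp × Epan  ⇒  Kp = ETc / (Kc × Epan)
Kp = 11.00 / (1.06 × 13.3) = 11.00 / 14.098 = 0.7803

0.78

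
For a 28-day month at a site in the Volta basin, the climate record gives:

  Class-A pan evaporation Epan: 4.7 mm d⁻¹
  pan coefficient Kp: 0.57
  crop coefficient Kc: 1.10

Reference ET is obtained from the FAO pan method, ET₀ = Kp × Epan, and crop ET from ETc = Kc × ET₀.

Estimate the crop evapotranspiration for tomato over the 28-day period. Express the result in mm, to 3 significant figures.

ET₀ = 0.57 × 4.7 = 2.6790 mm/d
ETc = Kc × ET₀ = 1.10 × 2.6790 = 2.9469 mm/d
Over 28 days: 2.9469 × 28 = 82.513 mm

82.5 mm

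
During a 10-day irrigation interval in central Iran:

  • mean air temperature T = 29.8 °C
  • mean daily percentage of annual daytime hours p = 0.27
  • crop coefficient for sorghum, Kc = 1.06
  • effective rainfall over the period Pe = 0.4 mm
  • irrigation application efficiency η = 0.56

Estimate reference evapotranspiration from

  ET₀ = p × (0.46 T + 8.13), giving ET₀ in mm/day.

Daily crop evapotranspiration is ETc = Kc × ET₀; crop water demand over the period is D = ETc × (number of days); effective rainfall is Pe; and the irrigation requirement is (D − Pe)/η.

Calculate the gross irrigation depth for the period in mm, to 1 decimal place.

110.9 mm

ET₀ = 0.27 × (0.46 × 29.8 + 8.13) = 0.27 × 21.838 = 5.8963 mm/d
ETc = Kc × ET₀ = 1.06 × 5.8963 = 6.2501 mm/d
Crop demand D = ETc × 10 d = 6.2501 × 10 = 62.501 mm
D − Pe = 62.501 − 0.4 = 62.101 mm
Gross irrigation = 62.101 / 0.56 = 110.895 mm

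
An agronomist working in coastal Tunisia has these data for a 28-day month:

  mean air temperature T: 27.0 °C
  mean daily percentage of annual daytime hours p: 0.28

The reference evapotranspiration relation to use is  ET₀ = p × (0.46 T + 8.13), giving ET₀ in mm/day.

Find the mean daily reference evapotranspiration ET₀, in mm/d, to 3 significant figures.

5.75 mm/d

ET₀ = 0.28 × (0.46 × 27.0 + 8.13) = 0.28 × 20.550 = 5.7540 mm/d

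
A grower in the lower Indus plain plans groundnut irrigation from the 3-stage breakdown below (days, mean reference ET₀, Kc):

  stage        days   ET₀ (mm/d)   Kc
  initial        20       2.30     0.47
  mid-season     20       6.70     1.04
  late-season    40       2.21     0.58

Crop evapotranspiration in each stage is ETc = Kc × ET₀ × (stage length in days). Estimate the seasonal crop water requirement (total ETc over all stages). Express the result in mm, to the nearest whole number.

212 mm

initial: 0.47 × 2.30 × 20 = 21.62 mm
mid-season: 1.04 × 6.70 × 20 = 139.36 mm
late-season: 0.58 × 2.21 × 40 = 51.27 mm
Seasonal total = 212.25 mm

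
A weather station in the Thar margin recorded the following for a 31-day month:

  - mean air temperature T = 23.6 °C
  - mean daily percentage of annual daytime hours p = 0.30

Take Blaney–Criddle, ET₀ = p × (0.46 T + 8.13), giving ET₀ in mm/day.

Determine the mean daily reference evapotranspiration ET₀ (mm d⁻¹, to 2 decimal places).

ET₀ = 0.30 × (0.46 × 23.6 + 8.13) = 0.30 × 18.986 = 5.6958 mm/d

5.70 mm d⁻¹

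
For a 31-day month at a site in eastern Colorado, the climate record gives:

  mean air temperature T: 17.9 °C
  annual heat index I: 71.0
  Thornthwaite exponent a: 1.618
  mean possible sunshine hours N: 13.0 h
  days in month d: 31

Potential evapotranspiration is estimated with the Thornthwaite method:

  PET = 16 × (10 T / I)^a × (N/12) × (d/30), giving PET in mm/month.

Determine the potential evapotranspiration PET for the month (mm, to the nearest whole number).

10T/I = 10 × 17.9 / 71.0 = 2.5211
(10T/I)^a = 2.5211^1.618 = 4.4645
Uncorrected PET = 16 × 4.4645 = 71.432 mm
Correction = (N/12)(d/30) = (13.0/12)(31/30) = 1.1194
PET = 71.432 × 1.1194 = 79.961 mm/month

80 mm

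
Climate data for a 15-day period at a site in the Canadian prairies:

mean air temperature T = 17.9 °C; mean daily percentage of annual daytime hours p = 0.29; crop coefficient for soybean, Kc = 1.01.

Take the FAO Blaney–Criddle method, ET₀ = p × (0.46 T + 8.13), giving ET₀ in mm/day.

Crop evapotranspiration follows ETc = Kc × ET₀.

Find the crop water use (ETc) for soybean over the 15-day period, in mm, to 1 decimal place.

ET₀ = 0.29 × (0.46 × 17.9 + 8.13) = 0.29 × 16.364 = 4.7456 mm/d
ETc = Kc × ET₀ = 1.01 × 4.7456 = 4.7931 mm/d
Over 15 days: 4.7931 × 15 = 71.897 mm

71.9 mm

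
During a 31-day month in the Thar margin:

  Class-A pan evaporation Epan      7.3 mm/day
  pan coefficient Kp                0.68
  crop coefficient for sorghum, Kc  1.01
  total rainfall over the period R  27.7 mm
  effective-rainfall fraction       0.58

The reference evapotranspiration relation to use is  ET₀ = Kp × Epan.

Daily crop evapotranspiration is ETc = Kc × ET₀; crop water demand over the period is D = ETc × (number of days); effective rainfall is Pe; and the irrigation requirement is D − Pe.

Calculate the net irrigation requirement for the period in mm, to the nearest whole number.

ET₀ = 0.68 × 7.3 = 4.9640 mm/d
ETc = Kc × ET₀ = 1.01 × 4.9640 = 5.0136 mm/d
Crop demand D = ETc × 31 d = 5.0136 × 31 = 155.422 mm
Pe = 0.58 × 27.7 = 16.066 mm
D − Pe = 155.422 − 16.066 = 139.356 mm

139 mm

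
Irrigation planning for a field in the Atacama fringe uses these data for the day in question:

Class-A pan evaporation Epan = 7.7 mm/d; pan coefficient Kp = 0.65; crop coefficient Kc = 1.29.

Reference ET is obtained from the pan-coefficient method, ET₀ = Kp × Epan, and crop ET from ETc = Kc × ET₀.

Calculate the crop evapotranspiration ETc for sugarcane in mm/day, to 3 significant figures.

ET₀ = 0.65 × 7.7 = 5.0050 mm/d
ETc = Kc × ET₀ = 1.29 × 5.0050 = 6.4565 mm/d

6.46 mm/day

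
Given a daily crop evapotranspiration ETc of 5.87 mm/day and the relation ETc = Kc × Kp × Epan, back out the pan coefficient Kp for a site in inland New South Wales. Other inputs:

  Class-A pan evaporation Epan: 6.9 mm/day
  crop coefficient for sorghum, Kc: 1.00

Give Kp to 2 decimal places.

ETc = Kc × Kp × Epan  ⇒  Kp = ETc / (Kc × Epan)
Kp = 5.87 / (1.00 × 6.9) = 5.87 / 6.900 = 0.8507

0.85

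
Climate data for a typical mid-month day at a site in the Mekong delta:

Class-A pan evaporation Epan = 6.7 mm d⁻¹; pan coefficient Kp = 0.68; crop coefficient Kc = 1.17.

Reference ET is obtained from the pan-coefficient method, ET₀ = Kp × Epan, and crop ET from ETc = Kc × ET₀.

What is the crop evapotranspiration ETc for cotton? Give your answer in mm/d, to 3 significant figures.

ET₀ = 0.68 × 6.7 = 4.5560 mm/d
ETc = Kc × ET₀ = 1.17 × 4.5560 = 5.3305 mm/d

5.33 mm/d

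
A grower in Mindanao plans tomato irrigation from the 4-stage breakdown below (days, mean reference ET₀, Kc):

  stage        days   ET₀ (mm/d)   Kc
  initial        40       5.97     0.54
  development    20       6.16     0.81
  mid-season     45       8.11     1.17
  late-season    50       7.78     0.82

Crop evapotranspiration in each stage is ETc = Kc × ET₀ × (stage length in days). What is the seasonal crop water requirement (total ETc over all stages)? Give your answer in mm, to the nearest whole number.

975 mm

initial: 0.54 × 5.97 × 40 = 128.95 mm
development: 0.81 × 6.16 × 20 = 99.79 mm
mid-season: 1.17 × 8.11 × 45 = 426.99 mm
late-season: 0.82 × 7.78 × 50 = 318.98 mm
Seasonal total = 974.71 mm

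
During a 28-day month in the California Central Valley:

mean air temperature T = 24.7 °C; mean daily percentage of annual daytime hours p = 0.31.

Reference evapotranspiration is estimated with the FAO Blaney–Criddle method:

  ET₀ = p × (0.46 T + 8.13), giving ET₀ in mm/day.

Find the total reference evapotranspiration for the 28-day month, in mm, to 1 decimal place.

169.2 mm

ET₀ = 0.31 × (0.46 × 24.7 + 8.13) = 0.31 × 19.492 = 6.0425 mm/d
Monthly total = 6.0425 × 28 = 169.190 mm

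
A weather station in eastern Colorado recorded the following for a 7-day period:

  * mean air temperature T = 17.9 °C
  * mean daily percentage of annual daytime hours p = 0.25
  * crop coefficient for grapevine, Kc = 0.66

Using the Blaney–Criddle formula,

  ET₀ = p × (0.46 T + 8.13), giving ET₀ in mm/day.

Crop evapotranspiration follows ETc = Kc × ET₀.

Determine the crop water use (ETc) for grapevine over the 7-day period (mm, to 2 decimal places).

18.90 mm

ET₀ = 0.25 × (0.46 × 17.9 + 8.13) = 0.25 × 16.364 = 4.0910 mm/d
ETc = Kc × ET₀ = 0.66 × 4.0910 = 2.7001 mm/d
Over 7 days: 2.7001 × 7 = 18.901 mm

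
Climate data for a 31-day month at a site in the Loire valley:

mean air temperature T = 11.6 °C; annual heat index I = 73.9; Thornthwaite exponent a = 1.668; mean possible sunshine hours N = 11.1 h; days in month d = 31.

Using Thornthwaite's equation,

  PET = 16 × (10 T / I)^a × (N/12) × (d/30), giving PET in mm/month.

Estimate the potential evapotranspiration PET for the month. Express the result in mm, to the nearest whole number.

10T/I = 10 × 11.6 / 73.9 = 1.5697
(10T/I)^a = 1.5697^1.668 = 2.1214
Uncorrected PET = 16 × 2.1214 = 33.942 mm
Correction = (N/12)(d/30) = (11.1/12)(31/30) = 0.9558
PET = 33.942 × 0.9558 = 32.442 mm/month

32 mm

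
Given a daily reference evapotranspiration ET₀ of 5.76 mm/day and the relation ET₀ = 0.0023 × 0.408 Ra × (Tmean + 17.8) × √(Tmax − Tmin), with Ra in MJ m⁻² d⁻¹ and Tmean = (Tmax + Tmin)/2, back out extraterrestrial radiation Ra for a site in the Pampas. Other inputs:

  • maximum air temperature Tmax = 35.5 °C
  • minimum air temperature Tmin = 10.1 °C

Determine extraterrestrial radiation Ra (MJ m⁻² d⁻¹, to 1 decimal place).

30.0 MJ m⁻² d⁻¹

Tmean = (35.5+10.1)/2 = 22.80 °C; ΔT = 25.4
Ra = ET₀ / [0.0023 × 0.408 × (Tmean+17.8) × √ΔT]
   = 5.76 / (0.0023 × 0.408 × 40.60 × 5.0398) = 29.998 MJ m⁻² d⁻¹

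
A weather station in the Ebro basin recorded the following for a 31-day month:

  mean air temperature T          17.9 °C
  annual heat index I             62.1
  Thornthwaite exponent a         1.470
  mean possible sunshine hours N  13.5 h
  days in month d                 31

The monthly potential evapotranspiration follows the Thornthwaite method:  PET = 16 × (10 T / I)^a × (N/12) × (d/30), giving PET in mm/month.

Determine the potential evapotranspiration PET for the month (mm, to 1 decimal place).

88.2 mm

10T/I = 10 × 17.9 / 62.1 = 2.8824
(10T/I)^a = 2.8824^1.470 = 4.7407
Uncorrected PET = 16 × 4.7407 = 75.851 mm
Correction = (N/12)(d/30) = (13.5/12)(31/30) = 1.1625
PET = 75.851 × 1.1625 = 88.177 mm/month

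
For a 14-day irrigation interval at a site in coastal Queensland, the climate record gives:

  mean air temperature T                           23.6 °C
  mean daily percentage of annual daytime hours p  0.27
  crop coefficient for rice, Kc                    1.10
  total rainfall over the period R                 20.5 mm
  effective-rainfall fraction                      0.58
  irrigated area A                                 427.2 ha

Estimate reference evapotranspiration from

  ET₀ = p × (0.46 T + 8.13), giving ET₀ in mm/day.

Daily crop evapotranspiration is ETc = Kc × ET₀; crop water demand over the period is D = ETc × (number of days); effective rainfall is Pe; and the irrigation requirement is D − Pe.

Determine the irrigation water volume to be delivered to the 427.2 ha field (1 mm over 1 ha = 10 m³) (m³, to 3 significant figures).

286000 m³

ET₀ = 0.27 × (0.46 × 23.6 + 8.13) = 0.27 × 18.986 = 5.1262 mm/d
ETc = Kc × ET₀ = 1.10 × 5.1262 = 5.6388 mm/d
Crop demand D = ETc × 14 d = 5.6388 × 14 = 78.943 mm
Pe = 0.58 × 20.5 = 11.890 mm
D − Pe = 78.943 − 11.890 = 67.053 mm
Volume = 67.053 mm × 427.2 ha × 10 = 286450.4 m³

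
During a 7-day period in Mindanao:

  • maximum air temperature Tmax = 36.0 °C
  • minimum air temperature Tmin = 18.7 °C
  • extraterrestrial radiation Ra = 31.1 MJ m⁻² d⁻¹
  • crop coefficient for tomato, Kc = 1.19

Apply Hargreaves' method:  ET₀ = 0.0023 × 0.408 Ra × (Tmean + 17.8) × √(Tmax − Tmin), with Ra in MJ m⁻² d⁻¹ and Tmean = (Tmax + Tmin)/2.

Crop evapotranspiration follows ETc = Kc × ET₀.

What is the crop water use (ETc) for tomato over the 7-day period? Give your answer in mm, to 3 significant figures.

45.7 mm

Tmean = (36.0 + 18.7)/2 = 27.35 °C
0.408 Ra = 0.408 × 31.1 = 12.6888 mm/d equivalent
ET₀ = 0.0023 × 12.6888 × (27.35 + 17.8) × √17.3 = 0.0023 × 12.6888 × 45.15 × 4.1593 = 5.4806 mm/d
ETc = Kc × ET₀ = 1.19 × 5.4806 = 6.5219 mm/d
Over 7 days: 6.5219 × 7 = 45.653 mm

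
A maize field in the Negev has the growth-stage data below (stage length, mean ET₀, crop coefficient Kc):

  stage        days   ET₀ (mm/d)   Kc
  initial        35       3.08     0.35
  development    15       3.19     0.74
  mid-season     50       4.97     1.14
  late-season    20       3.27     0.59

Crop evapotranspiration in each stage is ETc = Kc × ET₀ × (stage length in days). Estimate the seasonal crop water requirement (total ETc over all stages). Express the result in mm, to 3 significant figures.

395 mm

initial: 0.35 × 3.08 × 35 = 37.73 mm
development: 0.74 × 3.19 × 15 = 35.41 mm
mid-season: 1.14 × 4.97 × 50 = 283.29 mm
late-season: 0.59 × 3.27 × 20 = 38.59 mm
Seasonal total = 395.02 mm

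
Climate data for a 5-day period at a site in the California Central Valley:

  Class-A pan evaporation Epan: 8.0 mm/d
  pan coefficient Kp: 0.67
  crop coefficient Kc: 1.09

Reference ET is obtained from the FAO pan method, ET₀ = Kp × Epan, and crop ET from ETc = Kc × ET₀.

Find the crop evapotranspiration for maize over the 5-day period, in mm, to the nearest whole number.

ET₀ = 0.67 × 8.0 = 5.3600 mm/d
ETc = Kc × ET₀ = 1.09 × 5.3600 = 5.8424 mm/d
Over 5 days: 5.8424 × 5 = 29.212 mm

29 mm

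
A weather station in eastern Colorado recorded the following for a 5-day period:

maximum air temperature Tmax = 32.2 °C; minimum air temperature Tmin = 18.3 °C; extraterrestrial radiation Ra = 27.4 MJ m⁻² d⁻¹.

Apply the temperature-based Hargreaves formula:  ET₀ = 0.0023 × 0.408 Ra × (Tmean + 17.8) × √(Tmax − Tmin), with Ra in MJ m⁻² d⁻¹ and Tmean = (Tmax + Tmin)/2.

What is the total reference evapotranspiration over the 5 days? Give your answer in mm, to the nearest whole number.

21 mm

Tmean = (32.2 + 18.3)/2 = 25.25 °C
0.408 Ra = 0.408 × 27.4 = 11.1792 mm/d equivalent
ET₀ = 0.0023 × 11.1792 × (25.25 + 17.8) × √13.9 = 0.0023 × 11.1792 × 43.05 × 3.7283 = 4.1269 mm/d
Over 5 days: 4.1269 × 5 = 20.635 mm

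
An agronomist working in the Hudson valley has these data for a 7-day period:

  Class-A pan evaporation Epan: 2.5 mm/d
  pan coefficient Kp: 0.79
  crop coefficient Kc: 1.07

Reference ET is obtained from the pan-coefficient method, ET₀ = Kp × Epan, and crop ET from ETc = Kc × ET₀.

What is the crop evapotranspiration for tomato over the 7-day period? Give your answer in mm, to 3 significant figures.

ET₀ = 0.79 × 2.5 = 1.9750 mm/d
ETc = Kc × ET₀ = 1.07 × 1.9750 = 2.1133 mm/d
Over 7 days: 2.1133 × 7 = 14.793 mm

14.8 mm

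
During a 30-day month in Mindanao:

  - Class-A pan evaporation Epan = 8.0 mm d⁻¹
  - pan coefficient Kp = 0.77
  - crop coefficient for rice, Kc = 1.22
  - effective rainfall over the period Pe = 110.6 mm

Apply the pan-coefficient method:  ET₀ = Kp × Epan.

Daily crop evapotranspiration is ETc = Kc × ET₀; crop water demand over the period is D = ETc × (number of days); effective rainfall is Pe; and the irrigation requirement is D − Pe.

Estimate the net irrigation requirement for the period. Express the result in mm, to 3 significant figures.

115 mm

ET₀ = 0.77 × 8.0 = 6.1600 mm/d
ETc = Kc × ET₀ = 1.22 × 6.1600 = 7.5152 mm/d
Crop demand D = ETc × 30 d = 7.5152 × 30 = 225.456 mm
D − Pe = 225.456 − 110.6 = 114.856 mm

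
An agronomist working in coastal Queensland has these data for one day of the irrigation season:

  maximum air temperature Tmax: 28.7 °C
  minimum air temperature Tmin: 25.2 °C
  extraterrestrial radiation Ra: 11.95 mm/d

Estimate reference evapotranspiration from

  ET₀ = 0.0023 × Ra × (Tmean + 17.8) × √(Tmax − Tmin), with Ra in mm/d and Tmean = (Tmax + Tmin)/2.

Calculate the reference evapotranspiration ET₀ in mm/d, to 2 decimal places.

Tmean = (28.7 + 25.2)/2 = 26.95 °C
ET₀ = 0.0023 × 11.95 × (26.95 + 17.8) × √3.5 = 0.0023 × 11.95 × 44.75 × 1.8708 = 2.3010 mm/d

2.30 mm/d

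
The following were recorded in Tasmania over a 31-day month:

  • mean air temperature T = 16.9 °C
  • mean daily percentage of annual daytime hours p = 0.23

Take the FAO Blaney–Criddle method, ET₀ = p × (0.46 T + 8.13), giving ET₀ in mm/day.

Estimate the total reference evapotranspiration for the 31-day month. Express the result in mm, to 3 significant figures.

113 mm

ET₀ = 0.23 × (0.46 × 16.9 + 8.13) = 0.23 × 15.904 = 3.6579 mm/d
Monthly total = 3.6579 × 31 = 113.395 mm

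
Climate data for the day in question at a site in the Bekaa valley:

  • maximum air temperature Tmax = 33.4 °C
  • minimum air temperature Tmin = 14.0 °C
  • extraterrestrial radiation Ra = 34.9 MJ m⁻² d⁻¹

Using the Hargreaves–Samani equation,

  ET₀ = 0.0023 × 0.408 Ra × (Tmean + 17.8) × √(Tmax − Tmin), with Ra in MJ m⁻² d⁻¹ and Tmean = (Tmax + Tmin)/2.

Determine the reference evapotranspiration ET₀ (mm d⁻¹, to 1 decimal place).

Tmean = (33.4 + 14.0)/2 = 23.70 °C
0.408 Ra = 0.408 × 34.9 = 14.2392 mm/d equivalent
ET₀ = 0.0023 × 14.2392 × (23.70 + 17.8) × √19.4 = 0.0023 × 14.2392 × 41.50 × 4.4045 = 5.9863 mm/d

6.0 mm d⁻¹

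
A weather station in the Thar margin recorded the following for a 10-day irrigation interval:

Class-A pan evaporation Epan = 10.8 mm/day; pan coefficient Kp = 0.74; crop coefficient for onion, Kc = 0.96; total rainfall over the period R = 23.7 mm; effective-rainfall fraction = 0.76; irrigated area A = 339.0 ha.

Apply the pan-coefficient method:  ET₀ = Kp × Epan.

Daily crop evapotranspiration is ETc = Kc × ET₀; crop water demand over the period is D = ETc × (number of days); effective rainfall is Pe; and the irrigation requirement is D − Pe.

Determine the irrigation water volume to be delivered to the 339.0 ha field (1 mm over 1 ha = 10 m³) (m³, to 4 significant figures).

ET₀ = 0.74 × 10.8 = 7.9920 mm/d
ETc = Kc × ET₀ = 0.96 × 7.9920 = 7.6723 mm/d
Crop demand D = ETc × 10 d = 7.6723 × 10 = 76.723 mm
Pe = 0.76 × 23.7 = 18.012 mm
D − Pe = 76.723 − 18.012 = 58.711 mm
Volume = 58.711 mm × 339.0 ha × 10 = 199030.3 m³

199000 m³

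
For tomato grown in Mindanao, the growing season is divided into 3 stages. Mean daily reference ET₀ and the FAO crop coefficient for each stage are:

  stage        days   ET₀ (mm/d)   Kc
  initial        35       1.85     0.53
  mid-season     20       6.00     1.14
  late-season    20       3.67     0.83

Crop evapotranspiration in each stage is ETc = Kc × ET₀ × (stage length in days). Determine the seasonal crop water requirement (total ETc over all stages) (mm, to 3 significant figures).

initial: 0.53 × 1.85 × 35 = 34.32 mm
mid-season: 1.14 × 6.00 × 20 = 136.80 mm
late-season: 0.83 × 3.67 × 20 = 60.92 mm
Seasonal total = 232.04 mm

232 mm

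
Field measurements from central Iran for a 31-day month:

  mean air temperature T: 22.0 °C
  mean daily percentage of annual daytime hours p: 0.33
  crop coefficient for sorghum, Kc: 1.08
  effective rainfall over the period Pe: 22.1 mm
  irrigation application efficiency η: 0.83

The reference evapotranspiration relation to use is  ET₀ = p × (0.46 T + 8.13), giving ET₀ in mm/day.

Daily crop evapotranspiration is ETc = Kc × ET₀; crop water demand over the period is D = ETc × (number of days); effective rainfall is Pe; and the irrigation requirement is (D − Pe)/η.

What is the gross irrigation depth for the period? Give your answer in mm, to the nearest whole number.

ET₀ = 0.33 × (0.46 × 22.0 + 8.13) = 0.33 × 18.250 = 6.0225 mm/d
ETc = Kc × ET₀ = 1.08 × 6.0225 = 6.5043 mm/d
Crop demand D = ETc × 31 d = 6.5043 × 31 = 201.633 mm
D − Pe = 201.633 − 22.1 = 179.533 mm
Gross irrigation = 179.533 / 0.83 = 216.305 mm

216 mm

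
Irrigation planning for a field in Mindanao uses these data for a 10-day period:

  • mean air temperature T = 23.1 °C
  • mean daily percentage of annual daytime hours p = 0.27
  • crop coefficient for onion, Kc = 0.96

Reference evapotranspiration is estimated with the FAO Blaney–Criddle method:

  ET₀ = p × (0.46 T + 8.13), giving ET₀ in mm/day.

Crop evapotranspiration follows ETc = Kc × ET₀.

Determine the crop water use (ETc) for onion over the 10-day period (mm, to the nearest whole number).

49 mm

ET₀ = 0.27 × (0.46 × 23.1 + 8.13) = 0.27 × 18.756 = 5.0641 mm/d
ETc = Kc × ET₀ = 0.96 × 5.0641 = 4.8615 mm/d
Over 10 days: 4.8615 × 10 = 48.615 mm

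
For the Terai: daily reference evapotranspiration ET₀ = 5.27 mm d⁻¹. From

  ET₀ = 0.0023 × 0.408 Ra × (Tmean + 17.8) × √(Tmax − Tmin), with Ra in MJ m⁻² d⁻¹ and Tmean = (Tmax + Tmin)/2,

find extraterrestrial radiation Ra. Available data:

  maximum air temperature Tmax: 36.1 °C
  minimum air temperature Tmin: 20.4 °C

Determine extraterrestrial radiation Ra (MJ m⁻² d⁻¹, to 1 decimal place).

30.8 MJ m⁻² d⁻¹

Tmean = (36.1+20.4)/2 = 28.25 °C; ΔT = 15.7
Ra = ET₀ / [0.0023 × 0.408 × (Tmean+17.8) × √ΔT]
   = 5.27 / (0.0023 × 0.408 × 46.05 × 3.9623) = 30.778 MJ m⁻² d⁻¹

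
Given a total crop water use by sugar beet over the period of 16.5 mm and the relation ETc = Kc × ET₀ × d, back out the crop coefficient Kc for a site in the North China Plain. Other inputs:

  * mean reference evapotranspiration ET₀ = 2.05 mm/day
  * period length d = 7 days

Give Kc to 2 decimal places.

ETc = Kc × ET₀ × d  ⇒  Kc = ETc / (ET₀ × d)
Kc = 16.5 / (2.05 × 7) = 16.5 / 14.35 = 1.1498

1.15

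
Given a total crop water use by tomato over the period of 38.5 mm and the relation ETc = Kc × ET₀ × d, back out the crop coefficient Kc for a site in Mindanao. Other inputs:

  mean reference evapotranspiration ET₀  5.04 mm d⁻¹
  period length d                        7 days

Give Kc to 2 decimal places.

ETc = Kc × ET₀ × d  ⇒  Kc = ETc / (ET₀ × d)
Kc = 38.5 / (5.04 × 7) = 38.5 / 35.28 = 1.0913

1.09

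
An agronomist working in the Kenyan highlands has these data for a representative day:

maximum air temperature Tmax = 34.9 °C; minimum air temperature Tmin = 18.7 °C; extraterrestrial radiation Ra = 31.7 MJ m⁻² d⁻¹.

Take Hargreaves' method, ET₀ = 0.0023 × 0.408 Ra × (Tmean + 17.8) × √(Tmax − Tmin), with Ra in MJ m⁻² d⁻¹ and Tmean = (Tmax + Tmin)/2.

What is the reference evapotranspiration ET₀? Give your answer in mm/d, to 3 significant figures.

Tmean = (34.9 + 18.7)/2 = 26.80 °C
0.408 Ra = 0.408 × 31.7 = 12.9336 mm/d equivalent
ET₀ = 0.0023 × 12.9336 × (26.80 + 17.8) × √16.2 = 0.0023 × 12.9336 × 44.60 × 4.0249 = 5.3400 mm/d

5.34 mm/d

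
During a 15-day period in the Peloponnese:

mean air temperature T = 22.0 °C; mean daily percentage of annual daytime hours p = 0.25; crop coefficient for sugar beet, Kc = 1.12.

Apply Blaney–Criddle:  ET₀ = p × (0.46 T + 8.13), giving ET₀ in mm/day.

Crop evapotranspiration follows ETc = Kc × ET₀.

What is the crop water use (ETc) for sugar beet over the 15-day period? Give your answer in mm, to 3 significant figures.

76.7 mm

ET₀ = 0.25 × (0.46 × 22.0 + 8.13) = 0.25 × 18.250 = 4.5625 mm/d
ETc = Kc × ET₀ = 1.12 × 4.5625 = 5.1100 mm/d
Over 15 days: 5.1100 × 15 = 76.650 mm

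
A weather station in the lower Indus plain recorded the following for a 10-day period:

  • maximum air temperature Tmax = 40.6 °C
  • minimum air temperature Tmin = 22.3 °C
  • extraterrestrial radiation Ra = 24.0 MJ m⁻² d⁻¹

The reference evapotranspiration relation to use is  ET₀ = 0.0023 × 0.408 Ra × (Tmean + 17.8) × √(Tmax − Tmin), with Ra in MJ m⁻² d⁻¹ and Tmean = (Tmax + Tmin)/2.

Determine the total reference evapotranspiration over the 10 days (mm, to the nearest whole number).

Tmean = (40.6 + 22.3)/2 = 31.45 °C
0.408 Ra = 0.408 × 24.0 = 9.7920 mm/d equivalent
ET₀ = 0.0023 × 9.7920 × (31.45 + 17.8) × √18.3 = 0.0023 × 9.7920 × 49.25 × 4.2778 = 4.7449 mm/d
Over 10 days: 4.7449 × 10 = 47.449 mm

47 mm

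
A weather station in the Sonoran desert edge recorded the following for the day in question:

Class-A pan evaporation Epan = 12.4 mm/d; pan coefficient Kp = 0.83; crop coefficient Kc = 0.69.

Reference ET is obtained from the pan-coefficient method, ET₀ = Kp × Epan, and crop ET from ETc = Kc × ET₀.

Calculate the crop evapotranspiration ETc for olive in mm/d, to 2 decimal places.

ET₀ = 0.83 × 12.4 = 10.2920 mm/d
ETc = Kc × ET₀ = 0.69 × 10.2920 = 7.1015 mm/d

7.10 mm/d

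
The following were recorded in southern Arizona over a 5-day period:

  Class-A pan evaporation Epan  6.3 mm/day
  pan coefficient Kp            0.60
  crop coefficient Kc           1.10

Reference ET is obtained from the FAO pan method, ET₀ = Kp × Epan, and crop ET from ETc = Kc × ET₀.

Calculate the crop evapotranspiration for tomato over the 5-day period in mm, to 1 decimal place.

ET₀ = 0.60 × 6.3 = 3.7800 mm/d
ETc = Kc × ET₀ = 1.10 × 3.7800 = 4.1580 mm/d
Over 5 days: 4.1580 × 5 = 20.790 mm

20.8 mm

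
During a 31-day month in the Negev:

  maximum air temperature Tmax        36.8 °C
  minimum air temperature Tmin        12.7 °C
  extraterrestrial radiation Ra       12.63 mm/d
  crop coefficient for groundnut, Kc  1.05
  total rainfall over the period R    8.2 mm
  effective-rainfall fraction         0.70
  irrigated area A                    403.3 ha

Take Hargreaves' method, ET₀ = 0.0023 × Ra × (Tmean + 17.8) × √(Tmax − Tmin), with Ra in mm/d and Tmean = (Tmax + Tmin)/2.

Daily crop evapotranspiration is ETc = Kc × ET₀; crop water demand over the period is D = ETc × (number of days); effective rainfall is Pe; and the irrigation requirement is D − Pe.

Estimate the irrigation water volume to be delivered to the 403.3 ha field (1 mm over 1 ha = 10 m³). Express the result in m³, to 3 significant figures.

Tmean = (36.8 + 12.7)/2 = 24.75 °C
ET₀ = 0.0023 × 12.63 × (24.75 + 17.8) × √24.1 = 0.0023 × 12.63 × 42.55 × 4.9092 = 6.0679 mm/d
ETc = Kc × ET₀ = 1.05 × 6.0679 = 6.3713 mm/d
Crop demand D = ETc × 31 d = 6.3713 × 31 = 197.510 mm
Pe = 0.70 × 8.2 = 5.740 mm
D − Pe = 197.510 − 5.740 = 191.770 mm
Volume = 191.770 mm × 403.3 ha × 10 = 773408.4 m³

773000 m³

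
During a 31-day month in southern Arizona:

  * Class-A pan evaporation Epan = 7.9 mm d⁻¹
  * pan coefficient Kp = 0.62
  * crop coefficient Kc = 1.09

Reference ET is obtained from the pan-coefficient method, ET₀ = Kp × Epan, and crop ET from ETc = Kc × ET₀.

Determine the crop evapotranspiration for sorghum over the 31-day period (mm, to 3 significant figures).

166 mm

ET₀ = 0.62 × 7.9 = 4.8980 mm/d
ETc = Kc × ET₀ = 1.09 × 4.8980 = 5.3388 mm/d
Over 31 days: 5.3388 × 31 = 165.503 mm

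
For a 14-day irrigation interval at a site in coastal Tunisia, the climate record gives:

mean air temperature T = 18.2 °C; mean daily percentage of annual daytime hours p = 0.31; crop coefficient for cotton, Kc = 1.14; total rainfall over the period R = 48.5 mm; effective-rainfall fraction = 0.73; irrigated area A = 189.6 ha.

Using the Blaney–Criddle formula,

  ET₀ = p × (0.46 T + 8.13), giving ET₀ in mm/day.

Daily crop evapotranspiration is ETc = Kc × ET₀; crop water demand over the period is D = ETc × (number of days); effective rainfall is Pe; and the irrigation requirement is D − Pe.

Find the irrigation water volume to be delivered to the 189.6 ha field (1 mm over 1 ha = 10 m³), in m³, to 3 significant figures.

ET₀ = 0.31 × (0.46 × 18.2 + 8.13) = 0.31 × 16.502 = 5.1156 mm/d
ETc = Kc × ET₀ = 1.14 × 5.1156 = 5.8318 mm/d
Crop demand D = ETc × 14 d = 5.8318 × 14 = 81.645 mm
Pe = 0.73 × 48.5 = 35.405 mm
D − Pe = 81.645 − 35.405 = 46.240 mm
Volume = 46.240 mm × 189.6 ha × 10 = 87671.0 m³

87700 m³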